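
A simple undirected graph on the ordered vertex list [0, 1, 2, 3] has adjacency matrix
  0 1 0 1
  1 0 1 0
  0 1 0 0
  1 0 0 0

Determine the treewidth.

A width-1 tree decomposition is:
Bags: B1 = {1, 2}  B2 = {0, 1}  B3 = {0, 3}
Tree: B1–B2, B2–B3
The largest bag has 2 vertices, giving width 1; this decomposition certifies tw(G) ≤ 1. Since G has at least one edge (e.g. 2–1), it is not an edgeless graph, so tw(G) ≥ 1. The upper and lower bounds meet at 1, so that is the treewidth.

1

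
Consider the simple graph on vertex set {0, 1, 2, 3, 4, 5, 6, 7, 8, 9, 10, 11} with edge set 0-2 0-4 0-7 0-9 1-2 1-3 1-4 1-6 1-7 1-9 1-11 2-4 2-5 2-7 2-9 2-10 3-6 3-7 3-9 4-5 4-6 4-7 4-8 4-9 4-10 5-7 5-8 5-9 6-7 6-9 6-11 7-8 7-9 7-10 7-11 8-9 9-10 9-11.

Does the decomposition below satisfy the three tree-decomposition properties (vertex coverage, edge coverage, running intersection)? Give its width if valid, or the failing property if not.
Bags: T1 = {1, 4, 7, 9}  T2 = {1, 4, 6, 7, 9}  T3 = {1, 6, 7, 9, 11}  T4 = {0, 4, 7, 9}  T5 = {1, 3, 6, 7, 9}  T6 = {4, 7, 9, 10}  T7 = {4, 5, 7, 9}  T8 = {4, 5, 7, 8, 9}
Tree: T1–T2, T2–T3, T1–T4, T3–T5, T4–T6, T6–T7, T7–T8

No — vertex 2 appears in no bag.

A tree decomposition must satisfy three properties: every vertex lies in some bag; for every edge, both endpoints lie together in some bag; and for every vertex, the bags containing it form a connected subtree. Here vertex 2 appears in no bag, so the decomposition is invalid.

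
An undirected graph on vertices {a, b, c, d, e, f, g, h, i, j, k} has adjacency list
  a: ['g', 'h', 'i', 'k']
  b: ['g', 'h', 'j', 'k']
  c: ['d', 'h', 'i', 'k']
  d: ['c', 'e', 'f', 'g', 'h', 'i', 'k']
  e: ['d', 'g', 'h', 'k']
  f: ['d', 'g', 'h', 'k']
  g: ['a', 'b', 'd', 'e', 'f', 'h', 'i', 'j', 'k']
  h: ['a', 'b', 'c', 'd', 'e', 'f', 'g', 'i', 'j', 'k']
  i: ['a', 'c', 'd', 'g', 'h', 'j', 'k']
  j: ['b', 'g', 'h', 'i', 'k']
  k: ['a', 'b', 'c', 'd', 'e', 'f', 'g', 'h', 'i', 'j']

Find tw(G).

4

A width-4 tree decomposition is:
Bags: B1 = {g, h, i, j, k}  B2 = {d, g, h, i, k}  B3 = {a, g, h, i, k}  B4 = {d, f, g, h, k}  B5 = {d, e, g, h, k}  B6 = {c, d, h, i, k}  B7 = {b, g, h, j, k}
Tree: B1–B2, B2–B3, B2–B4, B2–B5, B2–B6, B1–B7
Every bag has size at most 5, so the width is 5 − 1 = 4 and tw(G) ≤ 4. For the lower bound, the 5 vertices {d, e, g, h, k} are pairwise adjacent, and any tree decomposition puts a clique entirely inside one bag — forcing width ≥ 4. The upper and lower bounds meet at 4, so that is the treewidth.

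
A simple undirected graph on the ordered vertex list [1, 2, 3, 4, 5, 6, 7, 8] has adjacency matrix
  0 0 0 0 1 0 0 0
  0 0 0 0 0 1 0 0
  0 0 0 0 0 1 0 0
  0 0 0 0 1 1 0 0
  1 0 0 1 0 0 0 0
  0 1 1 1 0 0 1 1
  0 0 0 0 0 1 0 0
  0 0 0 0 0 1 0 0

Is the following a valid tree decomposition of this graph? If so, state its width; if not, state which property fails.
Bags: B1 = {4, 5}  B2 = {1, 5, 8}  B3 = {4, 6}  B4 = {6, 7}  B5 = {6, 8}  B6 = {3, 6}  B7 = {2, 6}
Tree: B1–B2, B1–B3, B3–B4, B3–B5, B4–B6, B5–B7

No — bags containing vertex 8 are not connected in the tree.

A tree decomposition must satisfy three properties: every vertex lies in some bag; for every edge, both endpoints lie together in some bag; and for every vertex, the bags containing it form a connected subtree. Here bags containing vertex 8 are not connected in the tree, so the decomposition is invalid.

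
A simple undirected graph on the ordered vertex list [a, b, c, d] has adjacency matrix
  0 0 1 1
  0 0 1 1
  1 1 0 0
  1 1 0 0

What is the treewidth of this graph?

A width-2 tree decomposition is:
Bags: B1 = {a, b, c}  B2 = {a, b, d}
Tree: B1–B2
The largest bag has 3 vertices, giving width 2; this decomposition certifies tw(G) ≤ 2. The edges b–c–a–d–b form a cycle, so G is not a tree and its treewidth is at least 2. Combining the bounds, tw(G) = 2.

2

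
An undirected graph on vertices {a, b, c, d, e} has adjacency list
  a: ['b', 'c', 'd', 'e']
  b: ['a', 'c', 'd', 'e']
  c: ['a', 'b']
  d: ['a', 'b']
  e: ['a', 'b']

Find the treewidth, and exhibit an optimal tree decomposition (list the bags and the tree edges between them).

Each bag holds 3 vertices, so the decomposition has width 2, which upper-bounds the treewidth. For the lower bound, the 3 vertices {a, b, d} are pairwise adjacent, and any tree decomposition puts a clique entirely inside one bag — forcing width ≥ 2. Therefore the treewidth is 2.

Treewidth 2.
Bags: B1 = {a, b, c}  B2 = {a, b, d}  B3 = {a, b, e}
Tree: B1–B2, B2–B3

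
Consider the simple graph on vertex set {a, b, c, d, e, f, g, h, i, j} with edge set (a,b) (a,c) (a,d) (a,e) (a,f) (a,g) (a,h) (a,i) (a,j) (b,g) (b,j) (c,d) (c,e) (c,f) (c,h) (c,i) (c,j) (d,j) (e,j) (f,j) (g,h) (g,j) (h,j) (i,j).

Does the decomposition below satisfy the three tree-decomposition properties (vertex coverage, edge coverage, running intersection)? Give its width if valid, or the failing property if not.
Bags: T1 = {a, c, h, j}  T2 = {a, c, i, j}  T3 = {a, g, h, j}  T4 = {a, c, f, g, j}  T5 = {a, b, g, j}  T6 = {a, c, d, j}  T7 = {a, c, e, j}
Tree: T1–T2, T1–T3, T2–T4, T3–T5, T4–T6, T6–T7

No — bags containing vertex g are not connected in the tree.

A tree decomposition must satisfy three properties: every vertex lies in some bag; for every edge, both endpoints lie together in some bag; and for every vertex, the bags containing it form a connected subtree. Here bags containing vertex g are not connected in the tree, so the decomposition is invalid.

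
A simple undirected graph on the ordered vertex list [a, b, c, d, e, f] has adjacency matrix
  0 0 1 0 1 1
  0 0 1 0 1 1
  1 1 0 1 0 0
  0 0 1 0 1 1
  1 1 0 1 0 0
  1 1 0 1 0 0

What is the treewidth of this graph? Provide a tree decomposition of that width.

Each bag holds 4 vertices, so the decomposition has width 3, which upper-bounds the treewidth. For the lower bound: the 4 vertex sets {a,f}, {c,d}, {b}, {e} are disjoint, each induces a connected subgraph, and every pair is joined by at least one edge of G. Contracting each set to a single vertex therefore yields K_{4} as a minor, and since treewidth is minor-monotone, tw(G) ≥ tw(K_{4}) = 3. The upper and lower bounds meet at 3, so that is the treewidth.

Treewidth 3.
Bags: B1 = {a, b, d, f}  B2 = {a, b, c, d}  B3 = {a, b, d, e}
Tree: B1–B2, B2–B3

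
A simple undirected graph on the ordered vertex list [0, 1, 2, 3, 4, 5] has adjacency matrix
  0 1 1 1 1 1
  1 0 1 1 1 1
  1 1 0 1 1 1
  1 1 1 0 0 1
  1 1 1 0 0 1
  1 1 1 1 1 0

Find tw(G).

A width-4 tree decomposition is:
Bags: B1 = {0, 1, 2, 3, 5}  B2 = {0, 1, 2, 4, 5}
Tree: B1–B2
The largest bag has 5 vertices, giving width 4; this decomposition certifies tw(G) ≤ 4. Conversely, {0, 1, 2, 3, 5} is a clique of size 5, and the vertices of any clique must share a bag in every tree decomposition; so some bag has ≥ 5 vertices and tw(G) ≥ 4. The upper and lower bounds meet at 4, so that is the treewidth.

4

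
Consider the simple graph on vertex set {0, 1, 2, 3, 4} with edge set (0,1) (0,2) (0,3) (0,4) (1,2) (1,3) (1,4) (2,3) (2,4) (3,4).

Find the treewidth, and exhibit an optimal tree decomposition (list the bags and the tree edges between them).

A single bag containing all 5 vertices is trivially a valid decomposition of width 4. Conversely, {0, 1, 2, 3, 4} is a clique of size 5, and the vertices of any clique must share a bag in every tree decomposition; so some bag has ≥ 5 vertices and tw(G) ≥ 4. The upper and lower bounds meet at 4, so that is the treewidth.

Treewidth 4.
Bags: B1 = {0, 1, 2, 3, 4}
Tree: (single bag)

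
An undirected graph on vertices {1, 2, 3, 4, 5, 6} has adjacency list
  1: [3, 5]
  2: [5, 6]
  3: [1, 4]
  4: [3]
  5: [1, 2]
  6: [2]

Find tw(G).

1

A width-1 tree decomposition is:
Bags: B1 = {2, 6}  B2 = {2, 5}  B3 = {1, 5}  B4 = {1, 3}  B5 = {3, 4}
Tree: B1–B2, B2–B3, B3–B4, B4–B5
Every bag has size at most 2, so the width is 2 − 1 = 1 and tw(G) ≤ 1. Any graph with an edge has treewidth ≥ 1, and G has the edge 6–2. Combining the bounds, tw(G) = 1.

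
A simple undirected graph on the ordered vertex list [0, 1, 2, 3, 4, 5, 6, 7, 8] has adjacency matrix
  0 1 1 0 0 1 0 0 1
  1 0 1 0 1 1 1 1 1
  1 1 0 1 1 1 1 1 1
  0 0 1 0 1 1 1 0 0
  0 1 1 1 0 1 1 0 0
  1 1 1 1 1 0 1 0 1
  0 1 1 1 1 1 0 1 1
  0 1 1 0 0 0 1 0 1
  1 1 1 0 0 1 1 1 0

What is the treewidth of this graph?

A width-4 tree decomposition is:
Bags: B1 = {1, 2, 5, 6, 8}  B2 = {0, 1, 2, 5, 8}  B3 = {1, 2, 6, 7, 8}  B4 = {1, 2, 4, 5, 6}  B5 = {2, 3, 4, 5, 6}
Tree: B1–B2, B1–B3, B1–B4, B4–B5
Each bag holds 5 vertices, so the decomposition has width 4, which upper-bounds the treewidth. For the lower bound, the 5 vertices {0, 1, 2, 5, 8} are pairwise adjacent, and any tree decomposition puts a clique entirely inside one bag — forcing width ≥ 4. Combining the bounds, tw(G) = 4.

4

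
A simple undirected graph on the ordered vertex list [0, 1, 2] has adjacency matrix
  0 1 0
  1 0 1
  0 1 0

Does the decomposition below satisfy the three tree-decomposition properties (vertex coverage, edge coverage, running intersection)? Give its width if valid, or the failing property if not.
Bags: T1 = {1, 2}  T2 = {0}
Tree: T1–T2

No — edge (1,0) lies in no bag.

A tree decomposition must satisfy three properties: every vertex lies in some bag; for every edge, both endpoints lie together in some bag; and for every vertex, the bags containing it form a connected subtree. Here edge (1,0) lies in no bag, so the decomposition is invalid.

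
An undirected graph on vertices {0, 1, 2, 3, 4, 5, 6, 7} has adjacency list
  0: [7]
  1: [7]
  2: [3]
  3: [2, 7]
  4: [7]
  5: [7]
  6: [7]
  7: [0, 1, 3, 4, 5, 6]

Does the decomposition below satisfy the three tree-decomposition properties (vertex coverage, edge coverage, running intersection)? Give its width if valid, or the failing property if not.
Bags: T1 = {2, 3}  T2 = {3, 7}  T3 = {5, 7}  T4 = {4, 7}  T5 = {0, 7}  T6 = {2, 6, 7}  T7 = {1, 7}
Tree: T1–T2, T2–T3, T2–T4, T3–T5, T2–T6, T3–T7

No — bags containing vertex 2 are not connected in the tree.

A tree decomposition must satisfy three properties: every vertex lies in some bag; for every edge, both endpoints lie together in some bag; and for every vertex, the bags containing it form a connected subtree. Here bags containing vertex 2 are not connected in the tree, so the decomposition is invalid.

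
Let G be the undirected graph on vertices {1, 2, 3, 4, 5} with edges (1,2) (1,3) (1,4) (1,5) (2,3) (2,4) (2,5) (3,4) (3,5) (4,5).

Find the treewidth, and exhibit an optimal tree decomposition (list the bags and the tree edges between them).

Treewidth 4.
Bags: B1 = {1, 2, 3, 4, 5}
Tree: (single bag)

With just one bag of size 5, the width is 5 − 1 = 4, so tw(G) ≤ 4. Conversely, {1, 2, 3, 4, 5} is a clique of size 5, and the vertices of any clique must share a bag in every tree decomposition; so some bag has ≥ 5 vertices and tw(G) ≥ 4. Therefore the treewidth is 4.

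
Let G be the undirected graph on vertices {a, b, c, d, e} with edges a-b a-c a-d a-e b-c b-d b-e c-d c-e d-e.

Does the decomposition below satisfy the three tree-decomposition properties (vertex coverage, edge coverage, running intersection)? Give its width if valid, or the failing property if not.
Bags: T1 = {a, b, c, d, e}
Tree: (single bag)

Checking the three conditions: (i) the bags cover all of {a, b, c, d, e}; (ii) for each edge, some bag contains both endpoints; (iii) the bags containing any fixed vertex form a subtree. All hold, so the decomposition is valid with width 5 − 1 = 4.

Yes; width 4.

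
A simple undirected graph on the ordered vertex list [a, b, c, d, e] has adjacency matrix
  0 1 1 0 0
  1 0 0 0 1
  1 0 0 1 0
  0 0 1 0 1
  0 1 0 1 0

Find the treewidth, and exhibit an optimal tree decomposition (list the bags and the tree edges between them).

The largest bag has 3 vertices, giving width 2; this decomposition certifies tw(G) ≤ 2. Since b–a–c–d–e–b is a cycle in G, G is not acyclic. Forests are exactly the graphs of treewidth ≤ 1, so tw(G) ≥ 2. The upper and lower bounds meet at 2, so that is the treewidth.

Treewidth 2.
One such decomposition:
Bags: B1 = {a, b, c}  B2 = {b, c, d}  B3 = {b, d, e}
Tree: B1–B2, B2–B3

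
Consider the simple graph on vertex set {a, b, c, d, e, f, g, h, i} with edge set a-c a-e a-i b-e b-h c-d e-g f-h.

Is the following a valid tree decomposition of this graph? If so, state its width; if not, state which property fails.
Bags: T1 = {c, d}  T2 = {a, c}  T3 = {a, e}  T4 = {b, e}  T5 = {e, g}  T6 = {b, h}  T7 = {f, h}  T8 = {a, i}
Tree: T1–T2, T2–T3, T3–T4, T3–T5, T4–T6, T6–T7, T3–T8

Checking the three conditions: (i) the bags cover all of {a, b, c, d, e, f, g, h, i}; (ii) for each edge, some bag contains both endpoints; (iii) the bags containing any fixed vertex form a subtree. All hold, so the decomposition is valid with width 2 − 1 = 1.

Yes; width 1.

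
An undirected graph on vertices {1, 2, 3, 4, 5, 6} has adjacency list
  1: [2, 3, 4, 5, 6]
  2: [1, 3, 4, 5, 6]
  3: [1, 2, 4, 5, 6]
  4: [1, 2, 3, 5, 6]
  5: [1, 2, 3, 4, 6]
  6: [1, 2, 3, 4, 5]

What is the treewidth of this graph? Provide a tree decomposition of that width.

A single bag containing all 6 vertices is trivially a valid decomposition of width 5. On the other hand G contains the 6-clique {1, 2, 3, 4, 5, 6}. A clique must lie in a single bag of any decomposition, so no decomposition can have width below 5. Therefore the treewidth is 5.

Treewidth 5.
One optimal decomposition is:
Bags: B1 = {1, 2, 3, 4, 5, 6}
Tree: (single bag)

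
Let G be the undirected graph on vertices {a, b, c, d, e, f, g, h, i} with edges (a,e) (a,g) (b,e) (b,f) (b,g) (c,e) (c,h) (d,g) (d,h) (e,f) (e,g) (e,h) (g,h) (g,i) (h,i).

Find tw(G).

2

A width-2 tree decomposition is:
Bags: B1 = {e, g, h}  B2 = {a, e, g}  B3 = {b, e, g}  B4 = {c, e, h}  B5 = {d, g, h}  B6 = {b, e, f}  B7 = {g, h, i}
Tree: B1–B2, B1–B3, B1–B4, B1–B5, B3–B6, B1–B7
Every bag has size at most 3, so the width is 3 − 1 = 2 and tw(G) ≤ 2. For the lower bound, the 3 vertices {d, g, h} are pairwise adjacent, and any tree decomposition puts a clique entirely inside one bag — forcing width ≥ 2. Therefore the treewidth is 2.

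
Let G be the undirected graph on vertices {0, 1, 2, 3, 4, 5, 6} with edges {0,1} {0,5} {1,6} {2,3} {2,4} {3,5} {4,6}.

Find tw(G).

A width-2 tree decomposition is:
Bags: B1 = {0, 3, 5}  B2 = {0, 1, 3}  B3 = {1, 3, 6}  B4 = {3, 4, 6}  B5 = {2, 3, 4}
Tree: B1–B2, B2–B3, B3–B4, B4–B5
Each bag holds 3 vertices, so the decomposition has width 2, which upper-bounds the treewidth. Since 3–5–0–1–6–4–2–3 is a cycle in G, G is not acyclic. Forests are exactly the graphs of treewidth ≤ 1, so tw(G) ≥ 2. The upper and lower bounds meet at 2, so that is the treewidth.

2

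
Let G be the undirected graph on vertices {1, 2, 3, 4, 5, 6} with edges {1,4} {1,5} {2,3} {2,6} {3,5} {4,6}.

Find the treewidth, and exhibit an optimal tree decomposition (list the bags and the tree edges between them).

Treewidth 2.
One optimal decomposition is:
Bags: B1 = {1, 4, 6}  B2 = {1, 2, 6}  B3 = {1, 2, 3}  B4 = {1, 3, 5}
Tree: B1–B2, B2–B3, B3–B4

Every bag has size at most 3, so the width is 3 − 1 = 2 and tw(G) ≤ 2. The edges 1–4–6–2–3–5–1 form a cycle, so G is not a tree and its treewidth is at least 2. Hence tw(G) = 2 exactly.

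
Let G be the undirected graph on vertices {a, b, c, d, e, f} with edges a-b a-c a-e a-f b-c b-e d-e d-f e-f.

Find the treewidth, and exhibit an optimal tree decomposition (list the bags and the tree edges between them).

Each bag holds 3 vertices, so the decomposition has width 2, which upper-bounds the treewidth. On the other hand G contains the 3-clique {d, e, f}. A clique must lie in a single bag of any decomposition, so no decomposition can have width below 2. Combining the bounds, tw(G) = 2.

Treewidth 2.
Bags: B1 = {a, b, c}  B2 = {a, b, e}  B3 = {a, e, f}  B4 = {d, e, f}
Tree: B1–B2, B2–B3, B3–B4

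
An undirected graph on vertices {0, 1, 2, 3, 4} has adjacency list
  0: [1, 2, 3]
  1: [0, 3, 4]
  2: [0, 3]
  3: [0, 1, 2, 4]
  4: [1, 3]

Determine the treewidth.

2

A width-2 tree decomposition is:
Bags: B1 = {0, 1, 3}  B2 = {0, 2, 3}  B3 = {1, 3, 4}
Tree: B1–B2, B1–B3
Every bag has size at most 3, so the width is 3 − 1 = 2 and tw(G) ≤ 2. On the other hand G contains the 3-clique {0, 1, 3}. A clique must lie in a single bag of any decomposition, so no decomposition can have width below 2. Therefore the treewidth is 2.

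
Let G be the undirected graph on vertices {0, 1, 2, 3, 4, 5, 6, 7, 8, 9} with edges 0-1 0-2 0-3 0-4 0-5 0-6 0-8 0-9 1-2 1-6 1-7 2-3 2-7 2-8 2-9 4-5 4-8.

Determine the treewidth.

2

A width-2 tree decomposition is:
Bags: B1 = {0, 4, 8}  B2 = {0, 2, 8}  B3 = {0, 2, 9}  B4 = {0, 1, 2}  B5 = {0, 1, 6}  B6 = {1, 2, 7}  B7 = {0, 4, 5}  B8 = {0, 2, 3}
Tree: B1–B2, B2–B3, B2–B4, B4–B5, B4–B6, B1–B7, B4–B8
Every bag has size at most 3, so the width is 3 − 1 = 2 and tw(G) ≤ 2. Conversely, {0, 2, 8} is a clique of size 3, and the vertices of any clique must share a bag in every tree decomposition; so some bag has ≥ 3 vertices and tw(G) ≥ 2. The upper and lower bounds meet at 2, so that is the treewidth.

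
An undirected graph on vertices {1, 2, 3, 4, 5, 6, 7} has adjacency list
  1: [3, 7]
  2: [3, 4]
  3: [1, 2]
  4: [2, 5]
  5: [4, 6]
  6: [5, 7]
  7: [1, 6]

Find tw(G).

A width-2 tree decomposition is:
Bags: B1 = {1, 6, 7}  B2 = {1, 3, 6}  B3 = {2, 3, 6}  B4 = {2, 4, 6}  B5 = {4, 5, 6}
Tree: B1–B2, B2–B3, B3–B4, B4–B5
Every bag has size at most 3, so the width is 3 − 1 = 2 and tw(G) ≤ 2. For the lower bound, G contains the cycle 6–7–1–3–2–4–5–6, so G is not a forest; only forests have treewidth ≤ 1, hence tw(G) ≥ 2. Hence tw(G) = 2 exactly.

2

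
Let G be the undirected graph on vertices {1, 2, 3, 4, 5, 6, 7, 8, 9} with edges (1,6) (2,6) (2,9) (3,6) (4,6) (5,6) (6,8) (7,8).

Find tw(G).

1

A width-1 tree decomposition is:
Bags: B1 = {2, 6}  B2 = {1, 6}  B3 = {6, 8}  B4 = {7, 8}  B5 = {2, 9}  B6 = {5, 6}  B7 = {4, 6}  B8 = {3, 6}
Tree: B1–B2, B2–B3, B3–B4, B1–B5, B2–B6, B1–B7, B1–B8
Every bag has size at most 2, so the width is 2 − 1 = 1 and tw(G) ≤ 1. Any graph with an edge has treewidth ≥ 1, and G has the edge 6–2. Hence tw(G) = 1 exactly.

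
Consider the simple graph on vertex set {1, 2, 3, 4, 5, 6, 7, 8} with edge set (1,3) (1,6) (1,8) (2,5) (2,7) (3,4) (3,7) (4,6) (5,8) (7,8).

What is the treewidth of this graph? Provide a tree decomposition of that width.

Each bag holds 3 vertices, so the decomposition has width 2, which upper-bounds the treewidth. Since 2–5–8–7–2 is a cycle in G, G is not acyclic. Forests are exactly the graphs of treewidth ≤ 1, so tw(G) ≥ 2. Combining the bounds, tw(G) = 2.

Treewidth 2.
Bags: B1 = {2, 5, 7}  B2 = {5, 7, 8}  B3 = {3, 7, 8}  B4 = {1, 3, 8}  B5 = {1, 3, 4}  B6 = {1, 4, 6}
Tree: B1–B2, B2–B3, B3–B4, B4–B5, B5–B6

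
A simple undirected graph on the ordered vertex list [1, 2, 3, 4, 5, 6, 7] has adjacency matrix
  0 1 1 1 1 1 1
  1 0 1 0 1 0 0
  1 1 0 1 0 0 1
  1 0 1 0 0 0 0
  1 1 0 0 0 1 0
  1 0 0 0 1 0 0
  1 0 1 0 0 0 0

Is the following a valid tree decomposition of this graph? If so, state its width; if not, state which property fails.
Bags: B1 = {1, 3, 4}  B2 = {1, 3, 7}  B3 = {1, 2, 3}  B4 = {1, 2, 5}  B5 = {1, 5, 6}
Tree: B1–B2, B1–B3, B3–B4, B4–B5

Yes; width 2.

Vertex coverage: the bags together contain {1, 2, 3, 4, 5, 6, 7}, the full vertex set. Edge coverage: each edge of G has both endpoints in at least one bag. Running intersection: for every vertex, the bags containing it form a connected subtree. All three properties hold, so this is a valid tree decomposition of width max|bag| − 1 = 2, and hence tw(G) ≤ 2.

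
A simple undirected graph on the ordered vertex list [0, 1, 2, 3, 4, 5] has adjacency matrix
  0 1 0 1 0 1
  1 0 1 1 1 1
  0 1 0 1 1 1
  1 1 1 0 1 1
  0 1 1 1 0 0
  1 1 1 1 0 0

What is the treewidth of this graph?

A width-3 tree decomposition is:
Bags: B1 = {1, 2, 3, 5}  B2 = {1, 2, 3, 4}  B3 = {0, 1, 3, 5}
Tree: B1–B2, B1–B3
The largest bag has 4 vertices, giving width 3; this decomposition certifies tw(G) ≤ 3. For the lower bound, the 4 vertices {0, 1, 3, 5} are pairwise adjacent, and any tree decomposition puts a clique entirely inside one bag — forcing width ≥ 3. The upper and lower bounds meet at 3, so that is the treewidth.

3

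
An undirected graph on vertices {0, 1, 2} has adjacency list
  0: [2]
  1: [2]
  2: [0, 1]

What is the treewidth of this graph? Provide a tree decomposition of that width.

The largest bag has 2 vertices, giving width 1; this decomposition certifies tw(G) ≤ 1. Any graph with an edge has treewidth ≥ 1, and G has the edge 2–1. Combining the bounds, tw(G) = 1.

Treewidth 1.
One such decomposition:
Bags: B1 = {1, 2}  B2 = {0, 2}
Tree: B1–B2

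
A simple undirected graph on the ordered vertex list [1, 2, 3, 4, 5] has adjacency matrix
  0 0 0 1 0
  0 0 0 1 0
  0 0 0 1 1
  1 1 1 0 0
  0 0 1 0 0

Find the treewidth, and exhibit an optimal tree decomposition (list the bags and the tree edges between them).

The largest bag has 2 vertices, giving width 1; this decomposition certifies tw(G) ≤ 1. Since G has at least one edge (e.g. 2–4), it is not an edgeless graph, so tw(G) ≥ 1. The upper and lower bounds meet at 1, so that is the treewidth.

Treewidth 1.
One such decomposition:
Bags: B1 = {2, 4}  B2 = {3, 4}  B3 = {3, 5}  B4 = {1, 4}
Tree: B1–B2, B2–B3, B1–B4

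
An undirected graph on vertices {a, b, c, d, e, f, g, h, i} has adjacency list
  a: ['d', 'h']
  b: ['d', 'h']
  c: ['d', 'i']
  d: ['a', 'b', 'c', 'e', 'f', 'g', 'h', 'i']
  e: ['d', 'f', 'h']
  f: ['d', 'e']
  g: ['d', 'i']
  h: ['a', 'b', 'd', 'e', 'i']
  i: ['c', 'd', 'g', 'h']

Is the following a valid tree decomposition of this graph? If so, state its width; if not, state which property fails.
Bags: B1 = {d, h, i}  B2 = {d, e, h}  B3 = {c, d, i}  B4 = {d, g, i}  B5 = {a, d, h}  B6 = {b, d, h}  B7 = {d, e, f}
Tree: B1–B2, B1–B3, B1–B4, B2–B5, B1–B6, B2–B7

Checking the three conditions: (i) the bags cover all of {a, b, c, d, e, f, g, h, i}; (ii) for each edge, some bag contains both endpoints; (iii) the bags containing any fixed vertex form a subtree. All hold, so the decomposition is valid with width 3 − 1 = 2.

Yes; width 2.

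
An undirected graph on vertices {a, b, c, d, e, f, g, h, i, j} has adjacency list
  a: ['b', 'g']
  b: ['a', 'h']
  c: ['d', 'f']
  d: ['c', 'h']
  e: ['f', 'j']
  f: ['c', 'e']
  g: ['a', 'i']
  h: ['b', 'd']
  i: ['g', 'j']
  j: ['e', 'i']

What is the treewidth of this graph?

A width-2 tree decomposition is:
Bags: B1 = {c, d, f}  B2 = {d, f, h}  B3 = {b, f, h}  B4 = {a, b, f}  B5 = {a, f, g}  B6 = {f, g, i}  B7 = {f, i, j}  B8 = {e, f, j}
Tree: B1–B2, B2–B3, B3–B4, B4–B5, B5–B6, B6–B7, B7–B8
Each bag holds 3 vertices, so the decomposition has width 2, which upper-bounds the treewidth. Since f–c–d–h–b–a–g–i–j–e–f is a cycle in G, G is not acyclic. Forests are exactly the graphs of treewidth ≤ 1, so tw(G) ≥ 2. Combining the bounds, tw(G) = 2.

2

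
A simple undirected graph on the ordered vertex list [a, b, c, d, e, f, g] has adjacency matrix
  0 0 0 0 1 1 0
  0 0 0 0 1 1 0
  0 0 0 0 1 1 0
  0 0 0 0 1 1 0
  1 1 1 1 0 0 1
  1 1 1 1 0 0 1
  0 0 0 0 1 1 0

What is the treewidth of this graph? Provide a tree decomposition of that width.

Treewidth 2.
One such decomposition:
Bags: B1 = {e, f, g}  B2 = {d, e, f}  B3 = {c, e, f}  B4 = {b, e, f}  B5 = {a, e, f}
Tree: B1–B2, B2–B3, B3–B4, B4–B5

Each bag holds 3 vertices, so the decomposition has width 2, which upper-bounds the treewidth. The edges e–g–f–d–e form a cycle, so G is not a tree and its treewidth is at least 2. Therefore the treewidth is 2.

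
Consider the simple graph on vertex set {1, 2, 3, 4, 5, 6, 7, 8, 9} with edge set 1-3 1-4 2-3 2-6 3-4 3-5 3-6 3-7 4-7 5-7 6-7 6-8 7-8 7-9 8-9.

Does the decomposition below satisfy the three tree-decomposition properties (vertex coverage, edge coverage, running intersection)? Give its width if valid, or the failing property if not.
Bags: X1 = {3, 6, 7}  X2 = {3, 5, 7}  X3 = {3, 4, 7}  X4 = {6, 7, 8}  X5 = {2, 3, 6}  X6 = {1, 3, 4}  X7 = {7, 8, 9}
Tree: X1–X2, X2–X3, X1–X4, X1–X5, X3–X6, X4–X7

Vertex coverage: the bags together contain {1, 2, 3, 4, 5, 6, 7, 8, 9}, the full vertex set. Edge coverage: each edge of G has both endpoints in at least one bag. Running intersection: for every vertex, the bags containing it form a connected subtree. All three properties hold, so this is a valid tree decomposition of width max|bag| − 1 = 2, and hence tw(G) ≤ 2.

Yes; width 2.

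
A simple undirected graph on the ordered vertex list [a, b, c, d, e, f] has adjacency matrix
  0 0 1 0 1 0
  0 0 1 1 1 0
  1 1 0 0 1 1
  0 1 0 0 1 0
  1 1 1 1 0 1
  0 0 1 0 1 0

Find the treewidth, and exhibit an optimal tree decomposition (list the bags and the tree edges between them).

Each bag holds 3 vertices, so the decomposition has width 2, which upper-bounds the treewidth. For the lower bound, the 3 vertices {b, d, e} are pairwise adjacent, and any tree decomposition puts a clique entirely inside one bag — forcing width ≥ 2. Hence tw(G) = 2 exactly.

Treewidth 2.
One such decomposition:
Bags: B1 = {c, e, f}  B2 = {b, c, e}  B3 = {a, c, e}  B4 = {b, d, e}
Tree: B1–B2, B1–B3, B2–B4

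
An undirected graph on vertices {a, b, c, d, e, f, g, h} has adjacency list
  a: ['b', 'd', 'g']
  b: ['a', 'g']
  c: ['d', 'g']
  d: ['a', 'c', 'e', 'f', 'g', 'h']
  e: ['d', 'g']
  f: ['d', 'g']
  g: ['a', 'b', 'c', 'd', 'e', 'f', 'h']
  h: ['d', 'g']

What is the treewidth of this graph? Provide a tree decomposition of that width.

The largest bag has 3 vertices, giving width 2; this decomposition certifies tw(G) ≤ 2. For the lower bound, the 3 vertices {d, f, g} are pairwise adjacent, and any tree decomposition puts a clique entirely inside one bag — forcing width ≥ 2. The upper and lower bounds meet at 2, so that is the treewidth.

Treewidth 2.
One optimal decomposition is:
Bags: B1 = {a, b, g}  B2 = {a, d, g}  B3 = {d, g, h}  B4 = {d, f, g}  B5 = {c, d, g}  B6 = {d, e, g}
Tree: B1–B2, B2–B3, B3–B4, B2–B5, B2–B6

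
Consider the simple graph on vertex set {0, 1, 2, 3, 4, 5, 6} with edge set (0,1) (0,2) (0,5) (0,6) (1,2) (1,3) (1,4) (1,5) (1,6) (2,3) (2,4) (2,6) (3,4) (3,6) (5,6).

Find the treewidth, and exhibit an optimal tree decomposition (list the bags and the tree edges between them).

The largest bag has 4 vertices, giving width 3; this decomposition certifies tw(G) ≤ 3. Conversely, {0, 1, 2, 6} is a clique of size 4, and the vertices of any clique must share a bag in every tree decomposition; so some bag has ≥ 4 vertices and tw(G) ≥ 3. Therefore the treewidth is 3.

Treewidth 3.
One such decomposition:
Bags: B1 = {1, 2, 3, 4}  B2 = {1, 2, 3, 6}  B3 = {0, 1, 2, 6}  B4 = {0, 1, 5, 6}
Tree: B1–B2, B2–B3, B3–B4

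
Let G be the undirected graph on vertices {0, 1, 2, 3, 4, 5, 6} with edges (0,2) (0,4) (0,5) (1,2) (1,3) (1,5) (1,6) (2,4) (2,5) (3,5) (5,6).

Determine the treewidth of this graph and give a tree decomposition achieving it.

Treewidth 2.
One such decomposition:
Bags: B1 = {0, 2, 5}  B2 = {1, 2, 5}  B3 = {1, 5, 6}  B4 = {0, 2, 4}  B5 = {1, 3, 5}
Tree: B1–B2, B2–B3, B1–B4, B3–B5

Each bag holds 3 vertices, so the decomposition has width 2, which upper-bounds the treewidth. Conversely, {0, 2, 4} is a clique of size 3, and the vertices of any clique must share a bag in every tree decomposition; so some bag has ≥ 3 vertices and tw(G) ≥ 2. Combining the bounds, tw(G) = 2.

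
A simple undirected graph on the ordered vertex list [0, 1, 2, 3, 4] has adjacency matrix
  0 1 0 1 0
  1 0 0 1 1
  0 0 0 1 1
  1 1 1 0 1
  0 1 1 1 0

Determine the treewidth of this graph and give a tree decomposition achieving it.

The largest bag has 3 vertices, giving width 2; this decomposition certifies tw(G) ≤ 2. On the other hand G contains the 3-clique {0, 1, 3}. A clique must lie in a single bag of any decomposition, so no decomposition can have width below 2. The upper and lower bounds meet at 2, so that is the treewidth.

Treewidth 2.
One optimal decomposition is:
Bags: B1 = {1, 3, 4}  B2 = {0, 1, 3}  B3 = {2, 3, 4}
Tree: B1–B2, B1–B3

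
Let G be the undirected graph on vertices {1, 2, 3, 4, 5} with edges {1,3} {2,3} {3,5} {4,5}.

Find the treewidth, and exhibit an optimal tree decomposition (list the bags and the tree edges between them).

Each bag holds 2 vertices, so the decomposition has width 1, which upper-bounds the treewidth. G has an edge, so its treewidth is at least 1. Combining the bounds, tw(G) = 1.

Treewidth 1.
One optimal decomposition is:
Bags: B1 = {2, 3}  B2 = {3, 5}  B3 = {4, 5}  B4 = {1, 3}
Tree: B1–B2, B2–B3, B1–B4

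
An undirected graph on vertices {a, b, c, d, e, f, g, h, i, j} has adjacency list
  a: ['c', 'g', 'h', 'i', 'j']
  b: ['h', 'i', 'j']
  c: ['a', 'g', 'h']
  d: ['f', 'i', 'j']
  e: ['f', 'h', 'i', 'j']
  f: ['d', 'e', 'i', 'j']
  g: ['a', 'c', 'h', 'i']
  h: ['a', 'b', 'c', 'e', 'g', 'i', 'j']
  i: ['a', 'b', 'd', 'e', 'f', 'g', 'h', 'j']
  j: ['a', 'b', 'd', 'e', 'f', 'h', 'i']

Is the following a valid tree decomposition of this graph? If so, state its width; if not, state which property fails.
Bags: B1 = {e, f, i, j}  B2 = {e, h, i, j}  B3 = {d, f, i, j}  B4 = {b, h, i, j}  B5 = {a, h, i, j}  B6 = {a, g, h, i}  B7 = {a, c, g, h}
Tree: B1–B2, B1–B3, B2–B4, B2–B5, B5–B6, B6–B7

Vertex coverage: the bags together contain {a, b, c, d, e, f, g, h, i, j}, the full vertex set. Edge coverage: each edge of G has both endpoints in at least one bag. Running intersection: for every vertex, the bags containing it form a connected subtree. All three properties hold, so this is a valid tree decomposition of width max|bag| − 1 = 3, and hence tw(G) ≤ 3.

Yes; width 3.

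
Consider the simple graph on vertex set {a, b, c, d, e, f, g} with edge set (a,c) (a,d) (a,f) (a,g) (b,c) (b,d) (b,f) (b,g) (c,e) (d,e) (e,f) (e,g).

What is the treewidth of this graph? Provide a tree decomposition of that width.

Treewidth 3.
One such decomposition:
Bags: B1 = {a, b, c, e}  B2 = {a, b, e, g}  B3 = {a, b, d, e}  B4 = {a, b, e, f}
Tree: B1–B2, B2–B3, B3–B4

Each bag holds 4 vertices, so the decomposition has width 3, which upper-bounds the treewidth. For the lower bound: the 4 vertex sets {c,e}, {a,g}, {b}, {d} are disjoint, each induces a connected subgraph, and every pair is joined by at least one edge of G. Contracting each set to a single vertex therefore yields K_{4} as a minor, and since treewidth is minor-monotone, tw(G) ≥ tw(K_{4}) = 3. Combining the bounds, tw(G) = 3.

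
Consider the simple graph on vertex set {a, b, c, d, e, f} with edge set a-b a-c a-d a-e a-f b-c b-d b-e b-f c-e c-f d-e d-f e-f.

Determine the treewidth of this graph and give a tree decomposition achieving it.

Treewidth 4.
One optimal decomposition is:
Bags: B1 = {a, b, c, e, f}  B2 = {a, b, d, e, f}
Tree: B1–B2

Each bag holds 5 vertices, so the decomposition has width 4, which upper-bounds the treewidth. Conversely, {a, b, d, e, f} is a clique of size 5, and the vertices of any clique must share a bag in every tree decomposition; so some bag has ≥ 5 vertices and tw(G) ≥ 4. The upper and lower bounds meet at 4, so that is the treewidth.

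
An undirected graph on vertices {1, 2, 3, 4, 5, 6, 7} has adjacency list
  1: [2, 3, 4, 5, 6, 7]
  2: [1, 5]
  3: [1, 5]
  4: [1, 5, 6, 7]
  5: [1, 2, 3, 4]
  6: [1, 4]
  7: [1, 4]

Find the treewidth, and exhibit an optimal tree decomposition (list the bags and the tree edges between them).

The largest bag has 3 vertices, giving width 2; this decomposition certifies tw(G) ≤ 2. Conversely, {1, 2, 5} is a clique of size 3, and the vertices of any clique must share a bag in every tree decomposition; so some bag has ≥ 3 vertices and tw(G) ≥ 2. The upper and lower bounds meet at 2, so that is the treewidth.

Treewidth 2.
One such decomposition:
Bags: B1 = {1, 4, 5}  B2 = {1, 4, 6}  B3 = {1, 4, 7}  B4 = {1, 2, 5}  B5 = {1, 3, 5}
Tree: B1–B2, B1–B3, B1–B4, B4–B5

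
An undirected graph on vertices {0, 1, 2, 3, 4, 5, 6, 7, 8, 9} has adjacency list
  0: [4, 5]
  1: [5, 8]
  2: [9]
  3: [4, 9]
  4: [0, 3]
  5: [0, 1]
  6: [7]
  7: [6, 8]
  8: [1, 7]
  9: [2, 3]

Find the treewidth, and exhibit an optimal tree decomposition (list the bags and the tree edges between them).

Each bag holds 2 vertices, so the decomposition has width 1, which upper-bounds the treewidth. Since G has at least one edge (e.g. 2–9), it is not an edgeless graph, so tw(G) ≥ 1. The upper and lower bounds meet at 1, so that is the treewidth.

Treewidth 1.
One optimal decomposition is:
Bags: B1 = {2, 9}  B2 = {3, 9}  B3 = {3, 4}  B4 = {0, 4}  B5 = {0, 5}  B6 = {1, 5}  B7 = {1, 8}  B8 = {7, 8}  B9 = {6, 7}
Tree: B1–B2, B2–B3, B3–B4, B4–B5, B5–B6, B6–B7, B7–B8, B8–B9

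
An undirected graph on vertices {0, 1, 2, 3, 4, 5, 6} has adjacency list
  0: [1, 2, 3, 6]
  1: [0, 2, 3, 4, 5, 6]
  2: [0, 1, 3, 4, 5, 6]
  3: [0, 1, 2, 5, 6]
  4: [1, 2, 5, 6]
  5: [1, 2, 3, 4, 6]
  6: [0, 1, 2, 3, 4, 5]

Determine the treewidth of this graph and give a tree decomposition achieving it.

The largest bag has 5 vertices, giving width 4; this decomposition certifies tw(G) ≤ 4. On the other hand G contains the 5-clique {0, 1, 2, 3, 6}. A clique must lie in a single bag of any decomposition, so no decomposition can have width below 4. Combining the bounds, tw(G) = 4.

Treewidth 4.
One such decomposition:
Bags: B1 = {1, 2, 3, 5, 6}  B2 = {0, 1, 2, 3, 6}  B3 = {1, 2, 4, 5, 6}
Tree: B1–B2, B1–B3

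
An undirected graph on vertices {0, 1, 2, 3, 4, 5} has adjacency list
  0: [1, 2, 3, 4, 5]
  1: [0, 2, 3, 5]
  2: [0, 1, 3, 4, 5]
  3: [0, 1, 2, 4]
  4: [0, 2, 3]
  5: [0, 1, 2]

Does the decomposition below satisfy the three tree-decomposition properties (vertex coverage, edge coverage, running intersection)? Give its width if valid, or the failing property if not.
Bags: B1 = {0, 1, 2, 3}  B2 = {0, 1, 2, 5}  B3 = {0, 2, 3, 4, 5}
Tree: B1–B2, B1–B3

No — bags containing vertex 5 are not connected in the tree.

A tree decomposition must satisfy three properties: every vertex lies in some bag; for every edge, both endpoints lie together in some bag; and for every vertex, the bags containing it form a connected subtree. Here bags containing vertex 5 are not connected in the tree, so the decomposition is invalid.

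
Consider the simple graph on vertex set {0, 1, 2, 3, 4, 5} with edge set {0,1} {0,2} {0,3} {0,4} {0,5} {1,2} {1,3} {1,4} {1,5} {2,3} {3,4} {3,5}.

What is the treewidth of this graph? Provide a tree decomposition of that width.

Treewidth 3.
One optimal decomposition is:
Bags: B1 = {0, 1, 2, 3}  B2 = {0, 1, 3, 5}  B3 = {0, 1, 3, 4}
Tree: B1–B2, B1–B3

Each bag holds 4 vertices, so the decomposition has width 3, which upper-bounds the treewidth. Conversely, {0, 1, 2, 3} is a clique of size 4, and the vertices of any clique must share a bag in every tree decomposition; so some bag has ≥ 4 vertices and tw(G) ≥ 3. The upper and lower bounds meet at 3, so that is the treewidth.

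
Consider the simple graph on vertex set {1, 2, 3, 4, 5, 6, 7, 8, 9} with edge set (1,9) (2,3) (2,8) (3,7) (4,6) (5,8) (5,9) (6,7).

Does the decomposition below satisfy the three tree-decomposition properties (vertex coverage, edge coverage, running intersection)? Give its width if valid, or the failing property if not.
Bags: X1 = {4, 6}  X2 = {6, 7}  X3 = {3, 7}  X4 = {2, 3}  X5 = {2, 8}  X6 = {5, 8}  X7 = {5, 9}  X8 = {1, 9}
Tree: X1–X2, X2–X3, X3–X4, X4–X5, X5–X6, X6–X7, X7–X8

Yes; width 1.

Vertex coverage: the bags together contain {1, 2, 3, 4, 5, 6, 7, 8, 9}, the full vertex set. Edge coverage: each edge of G has both endpoints in at least one bag. Running intersection: for every vertex, the bags containing it form a connected subtree. All three properties hold, so this is a valid tree decomposition of width max|bag| − 1 = 1, and hence tw(G) ≤ 1.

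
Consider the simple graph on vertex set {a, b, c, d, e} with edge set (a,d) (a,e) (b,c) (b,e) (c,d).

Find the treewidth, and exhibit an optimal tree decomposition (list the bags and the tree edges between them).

Treewidth 2.
One such decomposition:
Bags: B1 = {a, d, e}  B2 = {c, d, e}  B3 = {b, c, e}
Tree: B1–B2, B2–B3

Every bag has size at most 3, so the width is 3 − 1 = 2 and tw(G) ≤ 2. For the lower bound, G contains the cycle e–a–d–c–b–e, so G is not a forest; only forests have treewidth ≤ 1, hence tw(G) ≥ 2. Hence tw(G) = 2 exactly.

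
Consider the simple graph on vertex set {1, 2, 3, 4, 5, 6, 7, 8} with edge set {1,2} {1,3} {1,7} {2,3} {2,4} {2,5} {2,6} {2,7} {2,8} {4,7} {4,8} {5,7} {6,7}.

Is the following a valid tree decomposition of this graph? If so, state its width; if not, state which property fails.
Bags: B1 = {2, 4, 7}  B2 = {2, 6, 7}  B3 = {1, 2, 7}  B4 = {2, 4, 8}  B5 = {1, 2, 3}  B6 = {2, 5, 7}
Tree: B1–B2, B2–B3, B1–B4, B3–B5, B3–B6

Vertex coverage: the bags together contain {1, 2, 3, 4, 5, 6, 7, 8}, the full vertex set. Edge coverage: each edge of G has both endpoints in at least one bag. Running intersection: for every vertex, the bags containing it form a connected subtree. All three properties hold, so this is a valid tree decomposition of width max|bag| − 1 = 2, and hence tw(G) ≤ 2.

Yes; width 2.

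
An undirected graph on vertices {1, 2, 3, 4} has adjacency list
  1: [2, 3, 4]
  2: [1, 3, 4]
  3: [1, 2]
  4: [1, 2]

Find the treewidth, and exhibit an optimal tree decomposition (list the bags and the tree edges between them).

Treewidth 2.
One optimal decomposition is:
Bags: B1 = {1, 2, 3}  B2 = {1, 2, 4}
Tree: B1–B2

The largest bag has 3 vertices, giving width 2; this decomposition certifies tw(G) ≤ 2. On the other hand G contains the 3-clique {1, 2, 3}. A clique must lie in a single bag of any decomposition, so no decomposition can have width below 2. The upper and lower bounds meet at 2, so that is the treewidth.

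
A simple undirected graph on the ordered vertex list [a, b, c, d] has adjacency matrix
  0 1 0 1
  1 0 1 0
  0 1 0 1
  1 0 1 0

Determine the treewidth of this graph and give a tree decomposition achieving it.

The largest bag has 3 vertices, giving width 2; this decomposition certifies tw(G) ≤ 2. The edges b–c–d–a–b form a cycle, so G is not a tree and its treewidth is at least 2. The upper and lower bounds meet at 2, so that is the treewidth.

Treewidth 2.
Bags: B1 = {b, c, d}  B2 = {a, b, d}
Tree: B1–B2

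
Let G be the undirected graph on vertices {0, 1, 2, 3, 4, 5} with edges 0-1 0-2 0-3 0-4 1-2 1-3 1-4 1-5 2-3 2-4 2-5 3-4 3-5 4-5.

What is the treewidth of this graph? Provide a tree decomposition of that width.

The largest bag has 5 vertices, giving width 4; this decomposition certifies tw(G) ≤ 4. For the lower bound, the 5 vertices {0, 1, 2, 3, 4} are pairwise adjacent, and any tree decomposition puts a clique entirely inside one bag — forcing width ≥ 4. Hence tw(G) = 4 exactly.

Treewidth 4.
One optimal decomposition is:
Bags: B1 = {1, 2, 3, 4, 5}  B2 = {0, 1, 2, 3, 4}
Tree: B1–B2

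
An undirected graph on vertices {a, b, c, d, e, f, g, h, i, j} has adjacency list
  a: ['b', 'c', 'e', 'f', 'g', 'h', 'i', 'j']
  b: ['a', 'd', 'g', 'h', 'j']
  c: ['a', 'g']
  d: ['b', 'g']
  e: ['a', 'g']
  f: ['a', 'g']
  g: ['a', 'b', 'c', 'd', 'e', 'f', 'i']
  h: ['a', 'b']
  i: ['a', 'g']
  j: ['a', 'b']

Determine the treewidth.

2

A width-2 tree decomposition is:
Bags: B1 = {a, e, g}  B2 = {a, f, g}  B3 = {a, c, g}  B4 = {a, b, g}  B5 = {a, b, h}  B6 = {a, b, j}  B7 = {b, d, g}  B8 = {a, g, i}
Tree: B1–B2, B2–B3, B1–B4, B4–B5, B5–B6, B4–B7, B1–B8
Every bag has size at most 3, so the width is 3 − 1 = 2 and tw(G) ≤ 2. On the other hand G contains the 3-clique {b, d, g}. A clique must lie in a single bag of any decomposition, so no decomposition can have width below 2. Combining the bounds, tw(G) = 2.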